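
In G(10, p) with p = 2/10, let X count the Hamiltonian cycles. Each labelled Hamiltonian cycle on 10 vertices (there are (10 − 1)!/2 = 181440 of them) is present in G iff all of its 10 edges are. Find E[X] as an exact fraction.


K_10 has (10 − 1)!/2 = 181440 labelled Hamiltonian cycles.
For each such Hamiltonian cycle H, let X_H = 1 if all 10 edges of H are present in G. Then P[X_H = 1] = p^{10} = (1/5)^{10} = 1/9765625.
By linearity: E[X] = Σ_H E[X_H] = 181440 · p^{10} = 181440 · 1/9765625 = 36288/1953125.
Numerically: E[X] ≈ 0.018579.

E[X] = 181440 · (1/5)^{10} = 36288/1953125 ≈ 0.018579.


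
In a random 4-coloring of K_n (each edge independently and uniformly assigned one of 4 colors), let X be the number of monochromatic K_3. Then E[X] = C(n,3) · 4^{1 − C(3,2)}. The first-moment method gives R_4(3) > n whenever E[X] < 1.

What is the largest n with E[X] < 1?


We need C(n, 3) · 4^{1 − 3} < 1, i.e. C(n, 3) < 4^{3 − 1} = 16.
Check values of n near the boundary:
  n = 3: C(3, 3) = 1; 1 < 16? YES
  n = 4: C(4, 3) = 4; 4 < 16? YES
  n = 5: C(5, 3) = 10; 10 < 16? YES
  n = 6: C(6, 3) = 20; 20 < 16? NO
The largest n with C(n, 3) < 16 is n = 5 (where E[X] = 5/8 ≈ 0.6250). Hence R_4(3) > 5, i.e. R_4(3) ≥ 6.

Largest n = 5; hence R_4(3) > 5.


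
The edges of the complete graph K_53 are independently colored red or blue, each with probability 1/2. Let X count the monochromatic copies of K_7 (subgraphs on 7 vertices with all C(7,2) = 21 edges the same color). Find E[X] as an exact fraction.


Let X = Σ_S X_S over the C(53, 7) = 154143080 subsets S of size 7, where X_S = 1 if the K_7 on S is monochromatic.
For a fixed S, the K_7 on S has C(7, 2) = 21 edges. P[all 21 edges red] = (1/2)^21, and likewise for blue, so P[monochromatic] = 2·(1/2)^21 = 2^{1 − 21} = 1/1048576.
By linearity of expectation: E[X] = C(53, 7) · 2^{1 − 21} = 154143080 · 1/1048576 = 19267885/131072.
Numerically: E[X] ≈ 147.002296.

E[X] = C(53,7)·2^(1−C(7,2)) = 19267885/131072 ≈ 147.002296.


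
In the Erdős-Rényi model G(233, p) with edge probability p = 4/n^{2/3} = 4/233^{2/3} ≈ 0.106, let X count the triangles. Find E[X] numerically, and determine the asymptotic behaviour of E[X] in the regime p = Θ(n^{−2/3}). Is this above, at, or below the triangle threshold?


Number of potential triangles: C(233, 3) = 2081156.
Each occurs with probability p³ ≈ (0.106)³ ≈ 1.17888e-03.
By linearity: E[X] = C(233, 3)·p³ ≈ 2081156 · 1.17888e-03 ≈ 2453.425.
Since α = 2/3 < 1, p = c/n^{2/3} ≫ 1/n is above the triangle threshold p ~ 1/n. Asymptotically E[X] ~ (c³/6)·n^{3(1−α)} = (4³/6)·n^{1} → ∞; triangles are abundant w.h.p.

E[X] ≈ 2453.425; in regime p = Θ(1/n^{2/3}) E[X] diverges (above the triangle threshold p ~ 1/n).


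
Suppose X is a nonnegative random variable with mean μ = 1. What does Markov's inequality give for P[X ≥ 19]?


μ = E[X] = 1, a = 19.
Markov: P[X ≥ 19] ≤ μ/a = (1)/19 = 1/19.
Numerically: ≈ 0.05263.
(Since a = 19 > μ = 1.00000, the bound 1/19 is < 1 and informative.)

P[X ≥ 19] ≤ 1/19 ≈ 0.05263.


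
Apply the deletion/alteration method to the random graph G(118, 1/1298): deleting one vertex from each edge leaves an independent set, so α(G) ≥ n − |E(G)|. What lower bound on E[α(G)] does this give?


E[|E(G)|] = C(118, 2)·p = 6903 · (1/1298) = 117/22.
E[α(G)] ≥ n − E[|E(G)|] = 118 − 117/22 = 2479/22.
Numerically: ≈ 112.68182.
(This is only a lower bound; the true E[α(G)] may be larger.)

E[α(G)] ≥ 2479/22 ≈ 112.68182.


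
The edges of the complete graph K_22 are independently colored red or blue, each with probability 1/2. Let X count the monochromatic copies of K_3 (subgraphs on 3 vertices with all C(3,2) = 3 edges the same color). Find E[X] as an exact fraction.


Let X = Σ_S X_S over the C(22, 3) = 1540 subsets S of size 3, where X_S = 1 if the K_3 on S is monochromatic.
For a fixed S, the K_3 on S has C(3, 2) = 3 edges. P[all 3 edges red] = (1/2)^3, and likewise for blue, so P[monochromatic] = 2·(1/2)^3 = 2^{1 − 3} = 1/4.
Summing: E[X] = C(22, 3) · 2^{1 − 3} = 1540 · 1/4 = 385.
Numerically: E[X] ≈ 385.000000.

E[X] = C(22,3)·2^(1−C(3,2)) = 385 ≈ 385.000000.


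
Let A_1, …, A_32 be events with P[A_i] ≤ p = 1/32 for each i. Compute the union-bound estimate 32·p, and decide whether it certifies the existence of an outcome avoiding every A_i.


Union bound: P[∪_{i=1}^{32} A_i] ≤ Σ_i P[A_i] ≤ 32·p = 32·(1/32) = 1.
Numerically: 1 ≈ 1.0000000.
Is 1 < 1? NO.
Since the bound 1 is ≥ 1, the union bound is uninformative here; it does NOT by itself certify existence.

32·p = 1 ≈ 1.0000000; existence NOT certified by the union bound.


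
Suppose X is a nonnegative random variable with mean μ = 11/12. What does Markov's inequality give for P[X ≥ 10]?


μ = E[X] = 11/12, a = 10.
Markov: P[X ≥ 10] ≤ μ/a = (11/12)/10 = 11/120.
Numerically: ≈ 0.0917.
(Since a = 10 > μ = 0.9167, the bound 11/120 is < 1 and informative.)

P[X ≥ 10] ≤ 11/120 ≈ 0.0917.


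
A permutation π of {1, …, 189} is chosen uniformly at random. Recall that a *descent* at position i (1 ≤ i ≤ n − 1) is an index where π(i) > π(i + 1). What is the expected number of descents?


Write X = Σ X_I over i = 1, …, 188, with X_I the indicator of one descent.
There are 188 indicators.
For each fixed i, the pair (π(i), π(i+1)) is a uniformly random ordered pair of distinct values from {1, …, 189}; by symmetry P[π(i) > π(i+1)] = 1/2.
By linearity: E[X] = 188 · (1/2) = (189 − 1) · (1/2) = 94 ≈ 94.0000.

E[X] = 94 = 94.0000.


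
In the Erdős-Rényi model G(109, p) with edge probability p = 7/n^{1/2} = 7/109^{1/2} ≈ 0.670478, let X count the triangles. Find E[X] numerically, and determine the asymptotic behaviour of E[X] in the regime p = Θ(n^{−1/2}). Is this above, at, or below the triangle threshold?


Number of potential triangles: C(109, 3) = 209934.
Each occurs with probability p³ ≈ (0.670478)³ ≈ 3.01407721e-01.
By linearity: E[X] = C(109, 3)·p³ ≈ 209934 · 3.01407721e-01 ≈ 63275.728489.
Since α = 1/2 < 1, p = c/n^{1/2} ≫ 1/n is above the triangle threshold p ~ 1/n. Asymptotically E[X] ~ (c³/6)·n^{3(1−α)} = (7³/6)·n^{1.5} → ∞; triangles are abundant w.h.p.

E[X] ≈ 63275.728489; in regime p = Θ(1/n^{1/2}) E[X] diverges (above the triangle threshold p ~ 1/n).


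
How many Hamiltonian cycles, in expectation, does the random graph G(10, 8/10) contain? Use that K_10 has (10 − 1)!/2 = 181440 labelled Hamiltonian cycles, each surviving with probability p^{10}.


K_10 has (10 − 1)!/2 = 181440 labelled Hamiltonian cycles.
For each such Hamiltonian cycle H, let X_H = 1 if all 10 edges of H are present in G. Then P[X_H = 1] = p^{10} = (4/5)^{10} = 1048576/9765625.
By linearity of expectation: E[X] = Σ_H E[X_H] = 181440 · p^{10} = 181440 · 1048576/9765625 = 38050725888/1953125.
Numerically: E[X] ≈ 1.95e+04.

E[X] = 181440 · (4/5)^{10} = 38050725888/1953125 ≈ 1.95e+04.


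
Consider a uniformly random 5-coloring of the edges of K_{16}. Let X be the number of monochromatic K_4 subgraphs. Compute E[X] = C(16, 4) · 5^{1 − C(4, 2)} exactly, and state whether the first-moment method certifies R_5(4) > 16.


E[X] = C(16, 4) · 5^{1 − 6} = 1820 · 5^{−5} = 1820/3125.
As a reduced fraction: E[X] = 364/625 ≈ 0.582400.
Is E[X] < 1? YES.
Since E[X] < 1, there exists a 5-coloring of K_{16} with no monochromatic K_4; hence R_5(4) > 16.

E[X] = 364/625 ≈ 0.582400; E[X] < 1, so R_5(4) > 16.


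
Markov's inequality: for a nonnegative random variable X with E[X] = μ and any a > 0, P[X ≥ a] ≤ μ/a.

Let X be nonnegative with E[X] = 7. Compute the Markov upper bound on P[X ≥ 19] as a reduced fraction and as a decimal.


μ = E[X] = 7, a = 19.
Markov: P[X ≥ 19] ≤ μ/a = (7)/19 = 7/19.
Numerically: ≈ 0.368.
(Since a = 19 > μ = 7.000, the bound 7/19 is < 1 and informative.)

P[X ≥ 19] ≤ 7/19 ≈ 0.368.


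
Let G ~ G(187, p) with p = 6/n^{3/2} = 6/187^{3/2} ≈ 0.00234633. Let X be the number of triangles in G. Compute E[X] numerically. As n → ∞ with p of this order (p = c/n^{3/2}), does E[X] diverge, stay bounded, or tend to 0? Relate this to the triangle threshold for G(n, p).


Number of potential triangles: C(187, 3) = 1072445.
Each occurs with probability p³ ≈ (0.00234633)³ ≈ 1.29171446e-08.
By linearity: E[X] = C(187, 3)·p³ ≈ 1072445 · 1.29171446e-08 ≈ 0.013853.
Since α = 3/2 > 1, p = c/n^{3/2} = o(1/n) is below the triangle threshold p ~ 1/n. Asymptotically E[X] ~ (c³/6)·n^{3(1−α)} = (6³/6)·n^{-1.5} → 0, so by Markov's inequality G has no triangles w.h.p.

E[X] ≈ 0.013853; in regime p = Θ(1/n^{3/2}) E[X] tends to 0 (below the triangle threshold p ~ 1/n).


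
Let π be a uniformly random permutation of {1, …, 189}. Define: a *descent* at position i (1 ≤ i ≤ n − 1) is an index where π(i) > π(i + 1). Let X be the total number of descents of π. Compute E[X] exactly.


Write X = Σ X_I over i = 1, …, 188, with X_I the indicator of one descent.
There are 188 indicators.
For each fixed i, the pair (π(i), π(i+1)) is a uniformly random ordered pair of distinct values from {1, …, 189}; by symmetry P[π(i) > π(i+1)] = 1/2.
By linearity: E[X] = 188 · (1/2) = (189 − 1) · (1/2) = 94 ≈ 94.000.

E[X] = 94 = 94.000.


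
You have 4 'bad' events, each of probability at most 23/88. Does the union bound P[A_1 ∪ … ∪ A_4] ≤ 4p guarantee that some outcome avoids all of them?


Union bound: P[∪_{i=1}^{4} A_i] ≤ Σ_i P[A_i] ≤ 4·p = 4·(23/88) = 23/22.
Numerically: 23/22 ≈ 1.0455.
Is 23/22 < 1? NO.
Since the bound 23/22 is ≥ 1, the union bound is uninformative here; it does NOT by itself certify existence.

4·p = 23/22 ≈ 1.0455; existence NOT certified by the union bound.


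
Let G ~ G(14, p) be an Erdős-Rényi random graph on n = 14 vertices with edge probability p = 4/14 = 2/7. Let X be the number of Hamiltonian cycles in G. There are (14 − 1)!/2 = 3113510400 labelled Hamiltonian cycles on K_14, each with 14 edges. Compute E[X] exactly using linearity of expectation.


K_14 has (14 − 1)!/2 = 3113510400 labelled Hamiltonian cycles.
For each such Hamiltonian cycle H, let X_H = 1 if all 14 edges of H are present in G. Then P[X_H = 1] = p^{14} = (2/7)^{14} = 16384/678223072849.
By linearity: E[X] = Σ_H E[X_H] = 3113510400 · p^{14} = 3113510400 · 16384/678223072849 = 7287393484800/96889010407.
Numerically: E[X] ≈ 75.21.

E[X] = 3113510400 · (2/7)^{14} = 7287393484800/96889010407 ≈ 75.21.


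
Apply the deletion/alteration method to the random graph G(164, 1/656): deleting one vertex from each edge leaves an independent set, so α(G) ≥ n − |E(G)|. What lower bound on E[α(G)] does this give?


E[|E(G)|] = C(164, 2)·p = 13366 · (1/656) = 163/8.
E[α(G)] ≥ n − E[|E(G)|] = 164 − 163/8 = 1149/8.
Numerically: ≈ 143.625000.
(This is only a lower bound; the true E[α(G)] may be larger.)

E[α(G)] ≥ 1149/8 ≈ 143.625000.


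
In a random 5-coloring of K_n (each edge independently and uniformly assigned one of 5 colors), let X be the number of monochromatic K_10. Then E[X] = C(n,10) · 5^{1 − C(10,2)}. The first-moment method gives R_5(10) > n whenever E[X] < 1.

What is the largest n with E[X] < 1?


We need C(n, 10) · 5^{1 − 45} < 1, i.e. C(n, 10) < 5^{45 − 1} = 5684341886080801486968994140625.
Check values of n near the boundary:
  n = 5386: C(5386, 10) = 5613966214234562222231428510561; 5613966214234562222231428510561 < 5684341886080801486968994140625? YES
  n = 5387: C(5387, 10) = 5624406917627224603154306376491; 5624406917627224603154306376491 < 5684341886080801486968994140625? YES
  n = 5388: C(5388, 10) = 5634865093375880654852250419586; 5634865093375880654852250419586 < 5684341886080801486968994140625? YES
  n = 5389: C(5389, 10) = 5645340767466558997768874792926; 5645340767466558997768874792926 < 5684341886080801486968994140625? YES
  n = 5390: C(5390, 10) = 5655833965919099070255434039753; 5655833965919099070255434039753 < 5684341886080801486968994140625? YES
  n = 5391: C(5391, 10) = 5666344714787188828795213697883; 5666344714787188828795213697883 < 5684341886080801486968994140625? YES
  n = 5392: C(5392, 10) = 5676873040158402483252283957448; 5676873040158402483252283957448 < 5684341886080801486968994140625? YES
  n = 5393: C(5393, 10) = 5687418968154238267170642278008; 5687418968154238267170642278008 < 5684341886080801486968994140625? NO
  n = 5394: C(5394, 10) = 5697982524930156243149785372878; 5697982524930156243149785372878 < 5684341886080801486968994140625? NO
The largest n with C(n, 10) < 5684341886080801486968994140625 is n = 5392 (where E[X] = 5676873040158402483252283957448/5684341886080801486968994140625 ≈ 0.99869). Hence R_5(10) > 5392, i.e. R_5(10) ≥ 5393.

Largest n = 5392; hence R_5(10) > 5392.


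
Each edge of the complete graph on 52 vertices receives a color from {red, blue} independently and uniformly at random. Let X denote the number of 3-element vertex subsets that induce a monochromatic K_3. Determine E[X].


Let X = Σ_S X_S over the C(52, 3) = 22100 subsets S of size 3, where X_S = 1 if the K_3 on S is monochromatic.
For a fixed S, the K_3 on S has C(3, 2) = 3 edges. P[all 3 edges red] = (1/2)^3, and likewise for blue, so P[monochromatic] = 2·(1/2)^3 = 2^{1 − 3} = 1/4.
By linearity: E[X] = C(52, 3) · 2^{1 − 3} = 22100 · 1/4 = 5525.
Numerically: E[X] ≈ 5525.000000.

E[X] = C(52,3)·2^(1−C(3,2)) = 5525 ≈ 5525.000000.


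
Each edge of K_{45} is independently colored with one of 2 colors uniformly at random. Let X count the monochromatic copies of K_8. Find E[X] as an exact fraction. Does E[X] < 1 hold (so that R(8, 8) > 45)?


E[X] = C(45, 8) · 2^{1 − 28} = 215553195 · 2^{−27} = 215553195/134217728.
As a reduced fraction: E[X] = 215553195/134217728 ≈ 1.605996.
Is E[X] < 1? NO.
Since E[X] ≥ 1, the first-moment bound is inconclusive at n = 45; it does NOT by itself certify R(8, 8) > 45.

E[X] = 215553195/134217728 ≈ 1.605996; E[X] ≥ 1; first-moment method inconclusive here.


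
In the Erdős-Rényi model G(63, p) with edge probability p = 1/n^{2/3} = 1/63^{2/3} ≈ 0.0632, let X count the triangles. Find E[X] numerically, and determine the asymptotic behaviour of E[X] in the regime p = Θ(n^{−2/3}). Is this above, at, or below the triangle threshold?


Number of potential triangles: C(63, 3) = 39711.
Each occurs with probability p³ ≈ (0.0632)³ ≈ 2.51953e-04.
By linearity: E[X] = C(63, 3)·p³ ≈ 39711 · 2.51953e-04 ≈ 10.005.
Since α = 2/3 < 1, p = c/n^{2/3} ≫ 1/n is above the triangle threshold p ~ 1/n. Asymptotically E[X] ~ (c³/6)·n^{3(1−α)} = (1³/6)·n^{1} → ∞; triangles are abundant w.h.p.

E[X] ≈ 10.005; in regime p = Θ(1/n^{2/3}) E[X] diverges (above the triangle threshold p ~ 1/n).


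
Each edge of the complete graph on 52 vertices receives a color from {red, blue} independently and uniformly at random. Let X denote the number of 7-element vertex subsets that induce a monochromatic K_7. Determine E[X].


Let X = Σ_S X_S over the C(52, 7) = 133784560 subsets S of size 7, where X_S = 1 if the K_7 on S is monochromatic.
For a fixed S, the K_7 on S has C(7, 2) = 21 edges. P[all 21 edges red] = (1/2)^21, and likewise for blue, so P[monochromatic] = 2·(1/2)^21 = 2^{1 − 21} = 1/1048576.
Summing: E[X] = C(52, 7) · 2^{1 − 21} = 133784560 · 1/1048576 = 8361535/65536.
Numerically: E[X] ≈ 127.586899.

E[X] = C(52,7)·2^(1−C(7,2)) = 8361535/65536 ≈ 127.586899.


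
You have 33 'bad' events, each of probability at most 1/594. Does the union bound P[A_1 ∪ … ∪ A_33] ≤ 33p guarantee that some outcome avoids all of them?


Union bound: P[∪_{i=1}^{33} A_i] ≤ Σ_i P[A_i] ≤ 33·p = 33·(1/594) = 1/18.
Numerically: 1/18 ≈ 0.05556.
Is 1/18 < 1? YES.
Since P[∪ A_i] ≤ 1/18 < 1, the complement has P[∩ A_i^c] ≥ 1 − 1/18 = 17/18 > 0, so some outcome avoids every A_i.

33·p = 1/18 ≈ 0.05556; existence CERTIFIED by the union bound.


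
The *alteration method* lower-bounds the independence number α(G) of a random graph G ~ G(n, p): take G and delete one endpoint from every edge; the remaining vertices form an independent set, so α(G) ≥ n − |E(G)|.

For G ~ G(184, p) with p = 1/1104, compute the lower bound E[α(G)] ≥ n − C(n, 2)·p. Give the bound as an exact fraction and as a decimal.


E[|E(G)|] = C(184, 2)·p = 16836 · (1/1104) = 61/4.
E[α(G)] ≥ n − E[|E(G)|] = 184 − 61/4 = 675/4.
Numerically: ≈ 168.750000.
(This is only a lower bound; the true E[α(G)] may be larger.)

E[α(G)] ≥ 675/4 ≈ 168.750000.


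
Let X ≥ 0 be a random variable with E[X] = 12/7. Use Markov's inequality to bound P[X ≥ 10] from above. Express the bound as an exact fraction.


μ = E[X] = 12/7, a = 10.
Markov: P[X ≥ 10] ≤ μ/a = (12/7)/10 = 6/35.
Numerically: ≈ 0.17143.
(Since a = 10 > μ = 1.71429, the bound 6/35 is < 1 and informative.)

P[X ≥ 10] ≤ 6/35 ≈ 0.17143.


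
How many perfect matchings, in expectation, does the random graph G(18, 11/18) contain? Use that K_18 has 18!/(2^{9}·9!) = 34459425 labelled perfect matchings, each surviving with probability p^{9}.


K_18 has 18!/(2^{9}·9!) = 34459425 labelled perfect matchings.
For each such perfect matching H, let X_H = 1 if all 9 edges of H are present in G. Then P[X_H = 1] = p^{9} = (11/18)^{9} = 2357947691/198359290368.
Summing the indicators: E[X] = Σ_H E[X_H] = 34459425 · p^{9} = 34459425 · 2357947691/198359290368 = 1003129896443675/2448880128.
Numerically: E[X] ≈ 409628.

E[X] = 34459425 · (11/18)^{9} = 1003129896443675/2448880128 ≈ 409628.


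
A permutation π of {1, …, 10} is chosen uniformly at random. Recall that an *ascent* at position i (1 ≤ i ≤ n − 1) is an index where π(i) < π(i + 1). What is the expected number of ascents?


Write X = Σ X_I over i = 1, …, 9, with X_I the indicator of one ascent.
There are 9 indicators.
For each fixed i, the pair (π(i), π(i+1)) is a uniformly random ordered pair of distinct values from {1, …, 10}; by symmetry P[π(i) < π(i+1)] = 1/2.
By linearity: E[X] = 9 · (1/2) = (10 − 1) · (1/2) = 9/2 ≈ 4.500.

E[X] = 9/2 = 4.500.


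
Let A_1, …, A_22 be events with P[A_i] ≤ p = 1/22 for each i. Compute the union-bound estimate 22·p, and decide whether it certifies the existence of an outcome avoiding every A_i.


Union bound: P[∪_{i=1}^{22} A_i] ≤ Σ_i P[A_i] ≤ 22·p = 22·(1/22) = 1.
Numerically: 1 ≈ 1.00000.
Is 1 < 1? NO.
Since the bound 1 is ≥ 1, the union bound is uninformative here; it does NOT by itself certify existence.

22·p = 1 ≈ 1.00000; existence NOT certified by the union bound.


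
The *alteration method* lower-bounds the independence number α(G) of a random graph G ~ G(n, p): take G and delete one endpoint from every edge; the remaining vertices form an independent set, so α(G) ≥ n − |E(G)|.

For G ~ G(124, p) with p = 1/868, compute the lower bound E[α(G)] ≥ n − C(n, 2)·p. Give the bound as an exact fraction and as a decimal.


E[|E(G)|] = C(124, 2)·p = 7626 · (1/868) = 123/14.
E[α(G)] ≥ n − E[|E(G)|] = 124 − 123/14 = 1613/14.
Numerically: ≈ 115.2143.
(This is only a lower bound; the true E[α(G)] may be larger.)

E[α(G)] ≥ 1613/14 ≈ 115.2143.


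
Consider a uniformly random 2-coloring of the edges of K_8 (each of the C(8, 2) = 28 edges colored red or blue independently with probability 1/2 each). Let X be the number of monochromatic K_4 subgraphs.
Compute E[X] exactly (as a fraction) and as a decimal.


Let X = Σ_S X_S over the C(8, 4) = 70 subsets S of size 4, where X_S = 1 if the K_4 on S is monochromatic.
For a fixed S, the K_4 on S has C(4, 2) = 6 edges. P[all 6 edges red] = (1/2)^6, and likewise for blue, so P[monochromatic] = 2·(1/2)^6 = 2^{1 − 6} = 1/32.
By linearity of expectation: E[X] = C(8, 4) · 2^{1 − 6} = 70 · 1/32 = 35/16.
Numerically: E[X] ≈ 2.187500.

E[X] = C(8,4)·2^(1−C(4,2)) = 35/16 ≈ 2.187500.


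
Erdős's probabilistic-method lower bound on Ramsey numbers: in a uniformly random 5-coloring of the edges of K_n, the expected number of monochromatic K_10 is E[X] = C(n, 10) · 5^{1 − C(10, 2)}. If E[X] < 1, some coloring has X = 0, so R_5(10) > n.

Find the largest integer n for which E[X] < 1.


We need C(n, 10) · 5^{1 − 45} < 1, i.e. C(n, 10) < 5^{45 − 1} = 5684341886080801486968994140625.
Check values of n near the boundary:
  n = 5389: C(5389, 10) = 5645340767466558997768874792926; 5645340767466558997768874792926 < 5684341886080801486968994140625? YES
  n = 5390: C(5390, 10) = 5655833965919099070255434039753; 5655833965919099070255434039753 < 5684341886080801486968994140625? YES
  n = 5391: C(5391, 10) = 5666344714787188828795213697883; 5666344714787188828795213697883 < 5684341886080801486968994140625? YES
  n = 5392: C(5392, 10) = 5676873040158402483252283957448; 5676873040158402483252283957448 < 5684341886080801486968994140625? YES
  n = 5393: C(5393, 10) = 5687418968154238267170642278008; 5687418968154238267170642278008 < 5684341886080801486968994140625? NO
The largest n with C(n, 10) < 5684341886080801486968994140625 is n = 5392 (where E[X] = 5676873040158402483252283957448/5684341886080801486968994140625 ≈ 0.9987). Hence R_5(10) > 5392, i.e. R_5(10) ≥ 5393.

Largest n = 5392; hence R_5(10) > 5392.


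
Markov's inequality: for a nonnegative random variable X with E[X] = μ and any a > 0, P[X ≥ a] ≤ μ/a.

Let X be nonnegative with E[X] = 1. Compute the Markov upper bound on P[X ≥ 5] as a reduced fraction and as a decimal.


μ = E[X] = 1, a = 5.
Markov: P[X ≥ 5] ≤ μ/a = (1)/5 = 1/5.
Numerically: ≈ 0.200.
(Since a = 5 > μ = 1.000, the bound 1/5 is < 1 and informative.)

P[X ≥ 5] ≤ 1/5 ≈ 0.200.


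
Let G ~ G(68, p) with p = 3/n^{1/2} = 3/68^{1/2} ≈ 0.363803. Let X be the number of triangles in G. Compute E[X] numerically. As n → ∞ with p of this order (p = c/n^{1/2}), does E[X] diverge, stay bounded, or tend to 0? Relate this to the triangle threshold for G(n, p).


Number of potential triangles: C(68, 3) = 50116.
Each occurs with probability p³ ≈ (0.363803)³ ≈ 4.81504550e-02.
By linearity: E[X] = C(68, 3)·p³ ≈ 50116 · 4.81504550e-02 ≈ 2413.108201.
Since α = 1/2 < 1, p = c/n^{1/2} ≫ 1/n is above the triangle threshold p ~ 1/n. Asymptotically E[X] ~ (c³/6)·n^{3(1−α)} = (3³/6)·n^{1.5} → ∞; triangles are abundant w.h.p.

E[X] ≈ 2413.108201; in regime p = Θ(1/n^{1/2}) E[X] diverges (above the triangle threshold p ~ 1/n).


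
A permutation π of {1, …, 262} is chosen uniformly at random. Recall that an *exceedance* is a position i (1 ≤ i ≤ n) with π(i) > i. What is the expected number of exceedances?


Write X = Σ_{i=1}^{262} X_i, where X_i = 1_{π(i) > i}.
For each fixed i, π(i) is uniform over {1, …, 262} (marginal of a uniform permutation), so P[π(i) > i] = (n − i)/n. Summing: Σ_{i=1}^{262} (n − i)/n = (0 + 1 + … + 261)/262 = 262(262 − 1)/(2·262) = (262 − 1)/2.
Hence E[X] = Σ_{i=1}^{262} (262 − i)/262 = 261/2 ≈ 130.500000.

E[X] = 261/2 = 130.500000.


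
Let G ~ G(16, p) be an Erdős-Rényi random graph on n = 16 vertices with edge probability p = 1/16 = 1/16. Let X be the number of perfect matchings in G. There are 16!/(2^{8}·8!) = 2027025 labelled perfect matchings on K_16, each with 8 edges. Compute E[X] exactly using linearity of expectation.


K_16 has 16!/(2^{8}·8!) = 2027025 labelled perfect matchings.
For each such perfect matching H, let X_H = 1 if all 8 edges of H are present in G. Then P[X_H = 1] = p^{8} = (1/16)^{8} = 1/4294967296.
By linearity of expectation: E[X] = Σ_H E[X_H] = 2027025 · p^{8} = 2027025 · 1/4294967296 = 2027025/4294967296.
Numerically: E[X] ≈ 0.000472.

E[X] = 2027025 · (1/16)^{8} = 2027025/4294967296 ≈ 0.000472.


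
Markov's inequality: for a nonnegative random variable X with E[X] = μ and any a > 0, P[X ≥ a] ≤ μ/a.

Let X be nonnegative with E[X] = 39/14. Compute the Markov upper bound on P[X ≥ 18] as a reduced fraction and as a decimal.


μ = E[X] = 39/14, a = 18.
Markov: P[X ≥ 18] ≤ μ/a = (39/14)/18 = 13/84.
Numerically: ≈ 0.15476.
(Since a = 18 > μ = 2.78571, the bound 13/84 is < 1 and informative.)

P[X ≥ 18] ≤ 13/84 ≈ 0.15476.


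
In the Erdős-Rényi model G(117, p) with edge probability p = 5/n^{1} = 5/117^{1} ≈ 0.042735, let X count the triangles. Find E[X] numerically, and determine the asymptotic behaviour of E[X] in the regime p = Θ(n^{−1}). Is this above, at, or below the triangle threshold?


Number of potential triangles: C(117, 3) = 260130.
Each occurs with probability p³ ≈ (0.042735)³ ≈ 7.8046320e-05.
By linearity: E[X] = C(117, 3)·p³ ≈ 260130 · 7.8046320e-05 ≈ 20.30219.
Here α = 1, so p = 5/n is exactly at the triangle threshold p ~ 1/n. Asymptotically E[X] → c³/6 = 5³/6 = 125/6 ≈ 20.83333, a bounded constant. In this regime the triangle count is asymptotically Poisson(c³/6).

E[X] ≈ 20.30219; in regime p = Θ(1/n^{1}) E[X] stays bounded (at the triangle threshold p ~ 1/n).


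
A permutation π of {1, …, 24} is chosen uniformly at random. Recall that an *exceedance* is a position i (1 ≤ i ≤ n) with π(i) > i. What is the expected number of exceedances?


Write X = Σ_{i=1}^{24} X_i, where X_i = 1_{π(i) > i}.
For each fixed i, π(i) is uniform over {1, …, 24} (marginal of a uniform permutation), so P[π(i) > i] = (n − i)/n. Summing: Σ_{i=1}^{24} (n − i)/n = (0 + 1 + … + 23)/24 = 24(24 − 1)/(2·24) = (24 − 1)/2.
Hence E[X] = Σ_{i=1}^{24} (24 − i)/24 = 23/2 ≈ 11.500.

E[X] = 23/2 = 11.500.


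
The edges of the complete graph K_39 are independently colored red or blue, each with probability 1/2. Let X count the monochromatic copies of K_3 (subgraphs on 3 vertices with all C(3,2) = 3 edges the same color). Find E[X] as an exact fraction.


Let X = Σ_S X_S over the C(39, 3) = 9139 subsets S of size 3, where X_S = 1 if the K_3 on S is monochromatic.
For a fixed S, the K_3 on S has C(3, 2) = 3 edges. P[all 3 edges red] = (1/2)^3, and likewise for blue, so P[monochromatic] = 2·(1/2)^3 = 2^{1 − 3} = 1/4.
By linearity of expectation: E[X] = C(39, 3) · 2^{1 − 3} = 9139 · 1/4 = 9139/4.
Numerically: E[X] ≈ 2284.750000.

E[X] = C(39,3)·2^(1−C(3,2)) = 9139/4 ≈ 2284.750000.


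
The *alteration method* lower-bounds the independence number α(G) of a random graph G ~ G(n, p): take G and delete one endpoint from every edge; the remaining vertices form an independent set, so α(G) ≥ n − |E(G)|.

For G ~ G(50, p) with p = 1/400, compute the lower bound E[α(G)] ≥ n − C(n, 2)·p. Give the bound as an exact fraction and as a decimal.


E[|E(G)|] = C(50, 2)·p = 1225 · (1/400) = 49/16.
E[α(G)] ≥ n − E[|E(G)|] = 50 − 49/16 = 751/16.
Numerically: ≈ 46.937500.
(This is only a lower bound; the true E[α(G)] may be larger.)

E[α(G)] ≥ 751/16 ≈ 46.937500.


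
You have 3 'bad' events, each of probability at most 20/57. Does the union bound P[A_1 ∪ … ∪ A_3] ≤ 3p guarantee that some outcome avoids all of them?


Union bound: P[∪_{i=1}^{3} A_i] ≤ Σ_i P[A_i] ≤ 3·p = 3·(20/57) = 20/19.
Numerically: 20/19 ≈ 1.05263.
Is 20/19 < 1? NO.
Since the bound 20/19 is ≥ 1, the union bound is uninformative here; it does NOT by itself certify existence.

3·p = 20/19 ≈ 1.05263; existence NOT certified by the union bound.


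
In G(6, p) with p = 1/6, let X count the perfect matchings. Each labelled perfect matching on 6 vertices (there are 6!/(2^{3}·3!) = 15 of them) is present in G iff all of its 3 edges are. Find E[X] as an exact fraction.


K_6 has 6!/(2^{3}·3!) = 15 labelled perfect matchings.
For each such perfect matching H, let X_H = 1 if all 3 edges of H are present in G. Then P[X_H = 1] = p^{3} = (1/6)^{3} = 1/216.
Summing the indicators: E[X] = Σ_H E[X_H] = 15 · p^{3} = 15 · 1/216 = 5/72.
Numerically: E[X] ≈ 0.0694444.

E[X] = 15 · (1/6)^{3} = 5/72 ≈ 0.0694444.


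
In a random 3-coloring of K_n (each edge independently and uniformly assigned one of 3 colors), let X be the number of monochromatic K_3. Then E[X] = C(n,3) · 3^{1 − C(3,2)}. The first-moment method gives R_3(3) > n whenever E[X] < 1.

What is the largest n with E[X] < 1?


We need C(n, 3) · 3^{1 − 3} < 1, i.e. C(n, 3) < 3^{3 − 1} = 9.
Check values of n near the boundary:
  n = 3: C(3, 3) = 1; 1 < 9? YES
  n = 4: C(4, 3) = 4; 4 < 9? YES
  n = 5: C(5, 3) = 10; 10 < 9? NO
  n = 6: C(6, 3) = 20; 20 < 9? NO
The largest n with C(n, 3) < 9 is n = 4 (where E[X] = 4/9 ≈ 0.4444444). Hence R_3(3) > 4, i.e. R_3(3) ≥ 5.

Largest n = 4; hence R_3(3) > 4.


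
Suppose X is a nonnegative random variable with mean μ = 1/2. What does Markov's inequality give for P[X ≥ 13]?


μ = E[X] = 1/2, a = 13.
Markov: P[X ≥ 13] ≤ μ/a = (1/2)/13 = 1/26.
Numerically: ≈ 0.03846.
(Since a = 13 > μ = 0.50000, the bound 1/26 is < 1 and informative.)

P[X ≥ 13] ≤ 1/26 ≈ 0.03846.


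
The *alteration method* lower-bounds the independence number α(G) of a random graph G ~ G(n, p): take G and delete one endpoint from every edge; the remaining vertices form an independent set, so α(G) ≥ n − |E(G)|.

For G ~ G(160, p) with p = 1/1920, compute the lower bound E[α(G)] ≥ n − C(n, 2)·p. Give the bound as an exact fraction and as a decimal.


E[|E(G)|] = C(160, 2)·p = 12720 · (1/1920) = 53/8.
E[α(G)] ≥ n − E[|E(G)|] = 160 − 53/8 = 1227/8.
Numerically: ≈ 153.3750.
(This is only a lower bound; the true E[α(G)] may be larger.)

E[α(G)] ≥ 1227/8 ≈ 153.3750.


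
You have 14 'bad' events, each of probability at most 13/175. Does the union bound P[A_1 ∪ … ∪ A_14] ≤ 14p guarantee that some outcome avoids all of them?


Union bound: P[∪_{i=1}^{14} A_i] ≤ Σ_i P[A_i] ≤ 14·p = 14·(13/175) = 26/25.
Numerically: 26/25 ≈ 1.04000.
Is 26/25 < 1? NO.
Since the bound 26/25 is ≥ 1, the union bound is uninformative here; it does NOT by itself certify existence.

14·p = 26/25 ≈ 1.04000; existence NOT certified by the union bound.


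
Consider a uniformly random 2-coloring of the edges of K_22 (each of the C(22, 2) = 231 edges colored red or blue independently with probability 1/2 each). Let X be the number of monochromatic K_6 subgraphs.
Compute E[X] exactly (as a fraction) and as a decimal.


Let X = Σ_S X_S over the C(22, 6) = 74613 subsets S of size 6, where X_S = 1 if the K_6 on S is monochromatic.
For a fixed S, the K_6 on S has C(6, 2) = 15 edges. P[all 15 edges red] = (1/2)^15, and likewise for blue, so P[monochromatic] = 2·(1/2)^15 = 2^{1 − 15} = 1/16384.
By linearity: E[X] = C(22, 6) · 2^{1 − 15} = 74613 · 1/16384 = 74613/16384.
Numerically: E[X] ≈ 4.55402.

E[X] = C(22,6)·2^(1−C(6,2)) = 74613/16384 ≈ 4.55402.


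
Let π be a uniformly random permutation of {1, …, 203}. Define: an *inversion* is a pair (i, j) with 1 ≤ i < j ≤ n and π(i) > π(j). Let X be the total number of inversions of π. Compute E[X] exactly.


Write X = Σ X_I over the C(203, 2) = 20503 pairs i < j, with X_I the indicator of one inversion.
There are 20503 indicators.
For each fixed pair i < j, the values π(i) and π(j) are two distinct elements of {1, …, 203} in uniformly random order; by symmetry P[π(i) > π(j)] = 1/2.
By linearity: E[X] = 20503 · (1/2) = C(203, 2) · (1/2) = 20503/2 = 20503/2 ≈ 10251.50000.

E[X] = 20503/2 = 10251.50000.


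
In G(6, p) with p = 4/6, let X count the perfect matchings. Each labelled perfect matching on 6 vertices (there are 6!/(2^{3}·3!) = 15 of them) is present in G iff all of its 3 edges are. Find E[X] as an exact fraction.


K_6 has 6!/(2^{3}·3!) = 15 labelled perfect matchings.
For each such perfect matching H, let X_H = 1 if all 3 edges of H are present in G. Then P[X_H = 1] = p^{3} = (2/3)^{3} = 8/27.
By linearity of expectation: E[X] = Σ_H E[X_H] = 15 · p^{3} = 15 · 8/27 = 40/9.
Numerically: E[X] ≈ 4.444.

E[X] = 15 · (2/3)^{3} = 40/9 ≈ 4.444.


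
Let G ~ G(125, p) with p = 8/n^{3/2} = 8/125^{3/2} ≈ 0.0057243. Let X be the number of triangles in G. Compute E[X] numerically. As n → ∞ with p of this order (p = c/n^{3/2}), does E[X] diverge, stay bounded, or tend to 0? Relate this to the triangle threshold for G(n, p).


Number of potential triangles: C(125, 3) = 317750.
Each occurs with probability p³ ≈ (0.0057243)³ ≈ 1.8757498e-07.
By linearity: E[X] = C(125, 3)·p³ ≈ 317750 · 1.8757498e-07 ≈ 0.05960.
Since α = 3/2 > 1, p = c/n^{3/2} = o(1/n) is below the triangle threshold p ~ 1/n. Asymptotically E[X] ~ (c³/6)·n^{3(1−α)} = (8³/6)·n^{-1.5} → 0, so by Markov's inequality G has no triangles w.h.p.

E[X] ≈ 0.05960; in regime p = Θ(1/n^{3/2}) E[X] tends to 0 (below the triangle threshold p ~ 1/n).


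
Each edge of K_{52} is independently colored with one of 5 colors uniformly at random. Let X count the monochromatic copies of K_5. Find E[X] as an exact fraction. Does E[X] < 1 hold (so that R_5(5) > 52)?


E[X] = C(52, 5) · 5^{1 − 10} = 2598960 · 5^{−9} = 2598960/1953125.
As a reduced fraction: E[X] = 519792/390625 ≈ 1.33067.
Is E[X] < 1? NO.
Since E[X] ≥ 1, the first-moment bound is inconclusive at n = 52; it does NOT by itself certify R_5(5) > 52.

E[X] = 519792/390625 ≈ 1.33067; E[X] ≥ 1; first-moment method inconclusive here.


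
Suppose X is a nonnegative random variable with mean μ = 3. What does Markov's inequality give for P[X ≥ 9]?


μ = E[X] = 3, a = 9.
Markov: P[X ≥ 9] ≤ μ/a = (3)/9 = 1/3.
Numerically: ≈ 0.333.
(Since a = 9 > μ = 3.000, the bound 1/3 is < 1 and informative.)

P[X ≥ 9] ≤ 1/3 ≈ 0.333.


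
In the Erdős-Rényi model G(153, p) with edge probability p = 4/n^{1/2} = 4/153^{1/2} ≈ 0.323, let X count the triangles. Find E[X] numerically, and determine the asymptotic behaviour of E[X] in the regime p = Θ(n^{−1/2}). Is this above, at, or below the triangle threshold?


Number of potential triangles: C(153, 3) = 585276.
Each occurs with probability p³ ≈ (0.323)³ ≈ 3.38176e-02.
By linearity: E[X] = C(153, 3)·p³ ≈ 585276 · 3.38176e-02 ≈ 19792.632.
Since α = 1/2 < 1, p = c/n^{1/2} ≫ 1/n is above the triangle threshold p ~ 1/n. Asymptotically E[X] ~ (c³/6)·n^{3(1−α)} = (4³/6)·n^{1.5} → ∞; triangles are abundant w.h.p.

E[X] ≈ 19792.632; in regime p = Θ(1/n^{1/2}) E[X] diverges (above the triangle threshold p ~ 1/n).


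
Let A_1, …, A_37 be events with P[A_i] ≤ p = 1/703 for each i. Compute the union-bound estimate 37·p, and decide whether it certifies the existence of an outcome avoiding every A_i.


Union bound: P[∪_{i=1}^{37} A_i] ≤ Σ_i P[A_i] ≤ 37·p = 37·(1/703) = 1/19.
Numerically: 1/19 ≈ 0.0526316.
Is 1/19 < 1? YES.
Since P[∪ A_i] ≤ 1/19 < 1, the complement has P[∩ A_i^c] ≥ 1 − 1/19 = 18/19 > 0, so some outcome avoids every A_i.

37·p = 1/19 ≈ 0.0526316; existence CERTIFIED by the union bound.


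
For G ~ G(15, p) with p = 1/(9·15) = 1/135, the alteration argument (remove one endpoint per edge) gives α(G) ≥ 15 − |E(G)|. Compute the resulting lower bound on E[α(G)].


E[|E(G)|] = C(15, 2)·p = 105 · (1/135) = 7/9.
E[α(G)] ≥ n − E[|E(G)|] = 15 − 7/9 = 128/9.
Numerically: ≈ 14.222222.
(This is only a lower bound; the true E[α(G)] may be larger.)

E[α(G)] ≥ 128/9 ≈ 14.222222.


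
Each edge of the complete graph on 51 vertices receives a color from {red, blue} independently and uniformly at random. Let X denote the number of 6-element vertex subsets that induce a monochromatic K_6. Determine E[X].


Let X = Σ_S X_S over the C(51, 6) = 18009460 subsets S of size 6, where X_S = 1 if the K_6 on S is monochromatic.
For a fixed S, the K_6 on S has C(6, 2) = 15 edges. P[all 15 edges red] = (1/2)^15, and likewise for blue, so P[monochromatic] = 2·(1/2)^15 = 2^{1 − 15} = 1/16384.
Summing: E[X] = C(51, 6) · 2^{1 − 15} = 18009460 · 1/16384 = 4502365/4096.
Numerically: E[X] ≈ 1099.21021.

E[X] = C(51,6)·2^(1−C(6,2)) = 4502365/4096 ≈ 1099.21021.


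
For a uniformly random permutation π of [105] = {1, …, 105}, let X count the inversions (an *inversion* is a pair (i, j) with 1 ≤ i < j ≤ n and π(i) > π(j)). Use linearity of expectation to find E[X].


Write X = Σ X_I over the C(105, 2) = 5460 pairs i < j, with X_I the indicator of one inversion.
There are 5460 indicators.
For each fixed pair i < j, the values π(i) and π(j) are two distinct elements of {1, …, 105} in uniformly random order; by symmetry P[π(i) > π(j)] = 1/2.
By linearity: E[X] = 5460 · (1/2) = C(105, 2) · (1/2) = 5460/2 = 2730 ≈ 2730.000000.

E[X] = 2730 = 2730.000000.


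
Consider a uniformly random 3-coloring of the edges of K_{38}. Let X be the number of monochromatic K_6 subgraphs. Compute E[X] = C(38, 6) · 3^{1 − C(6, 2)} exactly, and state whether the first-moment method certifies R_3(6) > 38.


E[X] = C(38, 6) · 3^{1 − 15} = 2760681 · 3^{−14} = 2760681/4782969.
As a reduced fraction: E[X] = 920227/1594323 ≈ 0.577190.
Is E[X] < 1? YES.
Since E[X] < 1, there exists a 3-coloring of K_{38} with no monochromatic K_6; hence R_3(6) > 38.

E[X] = 920227/1594323 ≈ 0.577190; E[X] < 1, so R_3(6) > 38.


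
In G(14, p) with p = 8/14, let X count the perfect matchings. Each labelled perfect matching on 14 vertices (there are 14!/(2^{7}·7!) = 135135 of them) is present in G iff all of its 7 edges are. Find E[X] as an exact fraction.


K_14 has 14!/(2^{7}·7!) = 135135 labelled perfect matchings.
For each such perfect matching H, let X_H = 1 if all 7 edges of H are present in G. Then P[X_H = 1] = p^{7} = (4/7)^{7} = 16384/823543.
Summing the indicators: E[X] = Σ_H E[X_H] = 135135 · p^{7} = 135135 · 16384/823543 = 316293120/117649.
Numerically: E[X] ≈ 2688.4.

E[X] = 135135 · (4/7)^{7} = 316293120/117649 ≈ 2688.4.


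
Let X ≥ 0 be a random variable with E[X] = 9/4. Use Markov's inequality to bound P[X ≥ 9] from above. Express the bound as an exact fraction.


μ = E[X] = 9/4, a = 9.
Markov: P[X ≥ 9] ≤ μ/a = (9/4)/9 = 1/4.
Numerically: ≈ 0.250000.
(Since a = 9 > μ = 2.250000, the bound 1/4 is < 1 and informative.)

P[X ≥ 9] ≤ 1/4 ≈ 0.250000.


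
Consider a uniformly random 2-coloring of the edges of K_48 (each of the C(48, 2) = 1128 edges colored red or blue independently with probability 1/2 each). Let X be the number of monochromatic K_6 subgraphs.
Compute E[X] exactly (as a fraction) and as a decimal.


Let X = Σ_S X_S over the C(48, 6) = 12271512 subsets S of size 6, where X_S = 1 if the K_6 on S is monochromatic.
For a fixed S, the K_6 on S has C(6, 2) = 15 edges. P[all 15 edges red] = (1/2)^15, and likewise for blue, so P[monochromatic] = 2·(1/2)^15 = 2^{1 − 15} = 1/16384.
Summing: E[X] = C(48, 6) · 2^{1 − 15} = 12271512 · 1/16384 = 1533939/2048.
Numerically: E[X] ≈ 748.99365.

E[X] = C(48,6)·2^(1−C(6,2)) = 1533939/2048 ≈ 748.99365.


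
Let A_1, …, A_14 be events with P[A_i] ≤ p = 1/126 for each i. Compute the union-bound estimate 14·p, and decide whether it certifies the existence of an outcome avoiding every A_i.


Union bound: P[∪_{i=1}^{14} A_i] ≤ Σ_i P[A_i] ≤ 14·p = 14·(1/126) = 1/9.
Numerically: 1/9 ≈ 0.111111.
Is 1/9 < 1? YES.
Since P[∪ A_i] ≤ 1/9 < 1, the complement has P[∩ A_i^c] ≥ 1 − 1/9 = 8/9 > 0, so some outcome avoids every A_i.

14·p = 1/9 ≈ 0.111111; existence CERTIFIED by the union bound.


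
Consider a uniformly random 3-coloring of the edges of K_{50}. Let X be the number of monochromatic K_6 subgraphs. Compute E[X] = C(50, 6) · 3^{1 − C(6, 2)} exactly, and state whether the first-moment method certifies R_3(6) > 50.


E[X] = C(50, 6) · 3^{1 − 15} = 15890700 · 3^{−14} = 15890700/4782969.
As a reduced fraction: E[X] = 5296900/1594323 ≈ 3.32235.
Is E[X] < 1? NO.
Since E[X] ≥ 1, the first-moment bound is inconclusive at n = 50; it does NOT by itself certify R_3(6) > 50.

E[X] = 5296900/1594323 ≈ 3.32235; E[X] ≥ 1; first-moment method inconclusive here.


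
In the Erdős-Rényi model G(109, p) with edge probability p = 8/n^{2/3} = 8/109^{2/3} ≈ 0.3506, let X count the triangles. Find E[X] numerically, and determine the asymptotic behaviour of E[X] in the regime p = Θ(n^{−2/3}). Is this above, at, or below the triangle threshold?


Number of potential triangles: C(109, 3) = 209934.
Each occurs with probability p³ ≈ (0.3506)³ ≈ 4.309402e-02.
By linearity: E[X] = C(109, 3)·p³ ≈ 209934 · 4.309402e-02 ≈ 9046.8991.
Since α = 2/3 < 1, p = c/n^{2/3} ≫ 1/n is above the triangle threshold p ~ 1/n. Asymptotically E[X] ~ (c³/6)·n^{3(1−α)} = (8³/6)·n^{1} → ∞; triangles are abundant w.h.p.

E[X] ≈ 9046.8991; in regime p = Θ(1/n^{2/3}) E[X] diverges (above the triangle threshold p ~ 1/n).
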